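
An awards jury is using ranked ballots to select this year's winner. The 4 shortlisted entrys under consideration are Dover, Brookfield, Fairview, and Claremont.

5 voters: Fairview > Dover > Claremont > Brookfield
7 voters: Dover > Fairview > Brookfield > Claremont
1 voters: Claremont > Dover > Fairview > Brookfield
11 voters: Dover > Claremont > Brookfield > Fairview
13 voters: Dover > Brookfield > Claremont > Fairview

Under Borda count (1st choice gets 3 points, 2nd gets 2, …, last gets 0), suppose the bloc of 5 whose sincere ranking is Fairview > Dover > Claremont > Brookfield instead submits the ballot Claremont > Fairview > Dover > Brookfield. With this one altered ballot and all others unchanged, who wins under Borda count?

Dover

Borda totals with the altered ballot: Dover 100, Brookfield 44, Fairview 25, Claremont 53.
The winner is unchanged: still Dover.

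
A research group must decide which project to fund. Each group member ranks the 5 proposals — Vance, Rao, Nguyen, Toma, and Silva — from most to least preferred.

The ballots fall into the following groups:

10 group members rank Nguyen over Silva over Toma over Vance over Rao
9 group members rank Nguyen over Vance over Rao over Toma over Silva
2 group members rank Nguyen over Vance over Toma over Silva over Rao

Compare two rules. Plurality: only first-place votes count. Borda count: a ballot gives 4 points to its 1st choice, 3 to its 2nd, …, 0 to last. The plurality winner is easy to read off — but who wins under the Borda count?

Plurality first-place counts: Vance 0, Rao 0, Nguyen 21, Toma 0, Silva 0 → Nguyen.
Borda totals: Vance 43, Rao 18, Nguyen 84, Toma 33, Silva 32 → Nguyen.

Nguyen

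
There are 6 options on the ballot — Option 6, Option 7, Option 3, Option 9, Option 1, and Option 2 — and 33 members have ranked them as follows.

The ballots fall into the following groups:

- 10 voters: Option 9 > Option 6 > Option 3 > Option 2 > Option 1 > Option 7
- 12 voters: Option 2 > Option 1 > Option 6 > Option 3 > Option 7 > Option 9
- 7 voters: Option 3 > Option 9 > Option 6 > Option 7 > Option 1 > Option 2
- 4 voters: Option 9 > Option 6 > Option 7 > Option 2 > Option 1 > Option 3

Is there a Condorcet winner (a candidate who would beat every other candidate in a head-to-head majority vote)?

No

Head-to-head results (33 voters total):
Option 6 vs Option 7: Option 6 wins 33–0.
Option 6 vs Option 3: Option 6 wins 26–7.
Option 6 vs Option 9: Option 9 wins 21–12.
Option 6 vs Option 1: Option 6 wins 21–12.
Option 6 vs Option 2: Option 6 wins 21–12.
Option 7 vs Option 3: Option 3 wins 29–4.
Option 7 vs Option 9: Option 9 wins 21–12.
Option 7 vs Option 1: Option 1 wins 22–11.
Option 7 vs Option 2: Option 2 wins 22–11.
Option 3 vs Option 9: Option 3 wins 19–14.
Option 3 vs Option 1: Option 3 wins 17–16.
Option 3 vs Option 2: Option 3 wins 17–16.
Option 9 vs Option 1: Option 9 wins 21–12.
Option 9 vs Option 2: Option 9 wins 21–12.
Option 1 vs Option 2: Option 2 wins 26–7.
No candidate beats all others: Option 6 beats Option 3 beats Option 9 beats Option 6, a majority cycle.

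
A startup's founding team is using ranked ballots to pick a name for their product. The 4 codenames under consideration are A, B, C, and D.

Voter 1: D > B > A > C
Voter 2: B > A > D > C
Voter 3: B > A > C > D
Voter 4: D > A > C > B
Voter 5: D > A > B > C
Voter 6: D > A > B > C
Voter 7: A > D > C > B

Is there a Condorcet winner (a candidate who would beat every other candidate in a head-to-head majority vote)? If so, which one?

D

Head-to-head results (7 voters total):
A vs B: A wins 4–3.
A vs C: A wins 7–0.
A vs D: D wins 4–3.
B vs C: B wins 5–2.
B vs D: D wins 5–2.
C vs D: D wins 6–1.
D beats each rival — A (4–3), B (5–2), C (6–1) — so D is the Condorcet winner.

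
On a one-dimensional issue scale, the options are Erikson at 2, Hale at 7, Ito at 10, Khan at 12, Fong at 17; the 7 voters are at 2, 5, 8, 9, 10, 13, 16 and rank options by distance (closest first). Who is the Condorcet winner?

Ito

With single-peaked preferences on a line, the Condorcet winner is the candidate closest to the median voter.
The median voter (position 9) is closest to Ito at 10.
Check: Ito vs Hale — voters closer to Ito: 4 of 7.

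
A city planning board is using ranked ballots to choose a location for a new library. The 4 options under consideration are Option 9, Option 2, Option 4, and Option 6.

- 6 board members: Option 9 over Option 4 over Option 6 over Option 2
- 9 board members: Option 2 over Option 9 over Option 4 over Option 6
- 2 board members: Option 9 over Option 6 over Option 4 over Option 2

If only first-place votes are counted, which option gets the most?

Option 2

First-place vote totals:
  Option 9: 8
  Option 2: 9
  Option 4: 0
  Option 6: 0
Option 2 has the most first-place votes.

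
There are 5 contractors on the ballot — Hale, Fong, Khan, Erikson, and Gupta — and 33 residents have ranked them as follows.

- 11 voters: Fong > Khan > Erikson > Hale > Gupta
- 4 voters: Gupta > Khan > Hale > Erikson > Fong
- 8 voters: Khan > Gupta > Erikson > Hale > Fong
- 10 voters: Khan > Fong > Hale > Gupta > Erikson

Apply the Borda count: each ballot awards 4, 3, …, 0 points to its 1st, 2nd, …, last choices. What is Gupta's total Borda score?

Borda scores:
  Hale: 11·1 + 4·2 + 8·1 + 10·2 = 47
  Fong: 11·4 + 4·0 + 8·0 + 10·3 = 74
  Khan: 11·3 + 4·3 + 8·4 + 10·4 = 117
  Erikson: 11·2 + 4·1 + 8·2 + 10·0 = 42
  Gupta: 11·0 + 4·4 + 8·3 + 10·1 = 50

50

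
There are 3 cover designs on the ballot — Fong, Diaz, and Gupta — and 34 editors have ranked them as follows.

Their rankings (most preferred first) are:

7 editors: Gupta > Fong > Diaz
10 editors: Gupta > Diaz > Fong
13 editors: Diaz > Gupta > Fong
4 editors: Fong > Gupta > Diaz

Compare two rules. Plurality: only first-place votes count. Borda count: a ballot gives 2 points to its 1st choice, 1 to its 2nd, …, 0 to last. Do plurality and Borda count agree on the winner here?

Yes

Plurality first-place counts: Fong 4, Diaz 13, Gupta 17 → Gupta.
Borda totals: Fong 15, Diaz 36, Gupta 51 → Gupta.
The two rules agree on Gupta.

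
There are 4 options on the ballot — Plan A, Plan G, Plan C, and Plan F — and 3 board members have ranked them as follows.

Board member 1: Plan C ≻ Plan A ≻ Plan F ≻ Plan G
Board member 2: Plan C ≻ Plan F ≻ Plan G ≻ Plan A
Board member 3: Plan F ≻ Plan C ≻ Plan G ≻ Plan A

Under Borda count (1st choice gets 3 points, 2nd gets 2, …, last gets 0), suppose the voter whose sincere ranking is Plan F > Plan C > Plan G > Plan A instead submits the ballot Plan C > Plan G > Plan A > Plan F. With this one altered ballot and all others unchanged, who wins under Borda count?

Plan C

Borda totals with the altered ballot: Plan A 3, Plan G 3, Plan C 9, Plan F 3.
The winner is unchanged: still Plan C.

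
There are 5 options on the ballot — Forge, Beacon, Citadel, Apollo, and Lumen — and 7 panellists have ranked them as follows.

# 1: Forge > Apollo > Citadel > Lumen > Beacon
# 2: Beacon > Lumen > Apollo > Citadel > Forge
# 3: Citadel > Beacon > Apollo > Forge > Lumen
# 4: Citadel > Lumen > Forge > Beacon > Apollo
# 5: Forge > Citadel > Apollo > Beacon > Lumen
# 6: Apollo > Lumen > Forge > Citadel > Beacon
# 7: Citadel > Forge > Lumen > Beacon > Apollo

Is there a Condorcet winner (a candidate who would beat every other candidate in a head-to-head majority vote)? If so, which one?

Citadel

Head-to-head results (7 voters total):
Forge vs Beacon: Forge wins 5–2.
Forge vs Citadel: Citadel wins 4–3.
Forge vs Apollo: Forge wins 4–3.
Forge vs Lumen: Forge wins 4–3.
Beacon vs Citadel: Citadel wins 6–1.
Beacon vs Apollo: Beacon wins 4–3.
Beacon vs Lumen: Lumen wins 4–3.
Citadel vs Apollo: Citadel wins 4–3.
Citadel vs Lumen: Citadel wins 5–2.
Apollo vs Lumen: Apollo wins 4–3.
Citadel beats each rival — Forge (4–3), Beacon (6–1), Apollo (4–3), Lumen (5–2) — so Citadel is the Condorcet winner.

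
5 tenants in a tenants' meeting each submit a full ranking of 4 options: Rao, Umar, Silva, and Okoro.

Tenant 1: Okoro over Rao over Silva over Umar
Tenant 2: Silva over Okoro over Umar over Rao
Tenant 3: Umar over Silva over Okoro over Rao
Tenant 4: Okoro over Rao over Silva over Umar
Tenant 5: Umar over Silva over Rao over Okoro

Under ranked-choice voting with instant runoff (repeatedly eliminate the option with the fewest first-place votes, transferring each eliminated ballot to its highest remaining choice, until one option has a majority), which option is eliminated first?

Rao

Round 1: Umar 2, Okoro 2, Silva 1, Rao 0. Rao has the fewest and is eliminated.
Round 2: Umar 2, Okoro 2, Silva 1. Silva has the fewest and is eliminated.
Round 3: Okoro 3, Umar 2. Okoro has a majority.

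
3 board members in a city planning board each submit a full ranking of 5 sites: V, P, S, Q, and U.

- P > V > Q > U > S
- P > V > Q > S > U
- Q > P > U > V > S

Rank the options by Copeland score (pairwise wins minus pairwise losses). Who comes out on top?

P

Pairwise results:
  V vs P: P wins 3–0.
  V vs S: V wins 3–0.
  V vs Q: V wins 2–1.
  V vs U: V wins 2–1.
  P vs S: P wins 3–0.
  P vs Q: P wins 2–1.
  P vs U: P wins 3–0.
  S vs Q: Q wins 3–0.
  S vs U: U wins 2–1.
  Q vs U: Q wins 3–0.
Copeland scores (wins − losses):
  V: 3 − 1 = 2
  P: 4 − 0 = 4
  S: 0 − 4 = -4
  Q: 2 − 2 = 0
  U: 1 − 3 = -2
P has the best Copeland score.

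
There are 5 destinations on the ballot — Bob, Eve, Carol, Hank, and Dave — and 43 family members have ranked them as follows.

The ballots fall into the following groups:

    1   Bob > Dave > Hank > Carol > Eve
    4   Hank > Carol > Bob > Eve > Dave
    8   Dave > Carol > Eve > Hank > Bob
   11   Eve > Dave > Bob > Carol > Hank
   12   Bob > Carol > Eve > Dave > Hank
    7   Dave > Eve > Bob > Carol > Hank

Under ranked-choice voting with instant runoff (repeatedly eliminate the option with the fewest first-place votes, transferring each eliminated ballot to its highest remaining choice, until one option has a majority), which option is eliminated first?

Carol

Round 1: Dave 15, Bob 13, Eve 11, Hank 4, Carol 0. Carol has the fewest and is eliminated.
Round 2: Dave 15, Bob 13, Eve 11, Hank 4. Hank has the fewest and is eliminated.
Round 3: Bob 17, Dave 15, Eve 11. Eve has the fewest and is eliminated.
Round 4: Dave 26, Bob 17. Dave has a majority.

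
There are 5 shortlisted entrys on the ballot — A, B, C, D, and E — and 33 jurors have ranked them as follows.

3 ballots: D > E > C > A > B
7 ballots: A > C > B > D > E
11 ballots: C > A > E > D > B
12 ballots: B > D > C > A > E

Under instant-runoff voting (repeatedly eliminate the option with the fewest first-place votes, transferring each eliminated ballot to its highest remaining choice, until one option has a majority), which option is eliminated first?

Round 1: B 12, C 11, A 7, D 3, E 0. E has the fewest and is eliminated.
Round 2: B 12, C 11, A 7, D 3. D has the fewest and is eliminated.
Round 3: C 14, B 12, A 7. A has the fewest and is eliminated.
Round 4: C 21, B 12. C has a majority.

E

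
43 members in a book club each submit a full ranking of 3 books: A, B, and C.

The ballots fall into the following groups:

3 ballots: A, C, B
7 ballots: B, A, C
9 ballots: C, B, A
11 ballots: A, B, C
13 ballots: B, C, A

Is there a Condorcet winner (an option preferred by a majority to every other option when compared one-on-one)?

Yes

Head-to-head results (43 voters total):
A vs B: B wins 29–14.
A vs C: C wins 22–21.
B vs C: B wins 31–12.
B beats each rival — A (29–14), C (31–12) — so B is the Condorcet winner.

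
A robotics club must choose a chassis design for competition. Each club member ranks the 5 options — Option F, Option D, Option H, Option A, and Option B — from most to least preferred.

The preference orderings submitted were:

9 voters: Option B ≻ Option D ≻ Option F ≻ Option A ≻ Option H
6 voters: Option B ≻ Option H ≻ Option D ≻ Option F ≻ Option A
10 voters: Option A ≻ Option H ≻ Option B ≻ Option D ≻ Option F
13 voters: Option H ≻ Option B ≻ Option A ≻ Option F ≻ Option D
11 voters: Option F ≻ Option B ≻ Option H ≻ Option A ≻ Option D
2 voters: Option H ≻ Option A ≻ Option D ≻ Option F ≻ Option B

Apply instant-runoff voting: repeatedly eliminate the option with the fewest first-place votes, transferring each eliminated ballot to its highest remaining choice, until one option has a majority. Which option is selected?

Option B

Round 1: Option H 15, Option B 15, Option F 11, Option A 10, Option D 0. Option D has the fewest and is eliminated.
Round 2: Option H 15, Option B 15, Option F 11, Option A 10. Option A has the fewest and is eliminated.
Round 3: Option H 25, Option B 15, Option F 11. Option F has the fewest and is eliminated.
Round 4: Option B 26, Option H 25. Option B has a majority.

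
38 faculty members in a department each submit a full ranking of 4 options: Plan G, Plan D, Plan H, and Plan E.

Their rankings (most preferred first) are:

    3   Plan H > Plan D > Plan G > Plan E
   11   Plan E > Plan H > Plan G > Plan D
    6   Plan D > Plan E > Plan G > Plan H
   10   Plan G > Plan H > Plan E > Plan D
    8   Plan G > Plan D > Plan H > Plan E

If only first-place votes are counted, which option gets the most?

Plan G

First-place vote totals:
  Plan G: 18
  Plan D: 6
  Plan H: 3
  Plan E: 11
Plan G has the most first-place votes.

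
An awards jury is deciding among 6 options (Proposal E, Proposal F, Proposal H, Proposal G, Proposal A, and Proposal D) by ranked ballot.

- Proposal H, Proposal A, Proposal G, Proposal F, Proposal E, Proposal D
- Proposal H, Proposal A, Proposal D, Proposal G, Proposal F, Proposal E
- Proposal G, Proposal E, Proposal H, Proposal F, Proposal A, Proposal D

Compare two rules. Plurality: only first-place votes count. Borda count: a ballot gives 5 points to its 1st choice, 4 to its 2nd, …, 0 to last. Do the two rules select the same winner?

Yes

Plurality first-place counts: Proposal E 0, Proposal F 0, Proposal H 2, Proposal G 1, Proposal A 0, Proposal D 0 → Proposal H.
Borda totals: Proposal E 5, Proposal F 5, Proposal H 13, Proposal G 10, Proposal A 9, Proposal D 3 → Proposal H.
The two rules agree on Proposal H.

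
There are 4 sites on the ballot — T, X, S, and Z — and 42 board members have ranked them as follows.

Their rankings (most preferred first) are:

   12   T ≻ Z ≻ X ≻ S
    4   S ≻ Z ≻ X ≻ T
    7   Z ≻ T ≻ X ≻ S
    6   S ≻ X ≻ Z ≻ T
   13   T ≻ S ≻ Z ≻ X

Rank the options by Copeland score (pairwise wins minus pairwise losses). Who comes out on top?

T

Pairwise results:
  T vs X: T wins 32–10.
  T vs S: T wins 32–10.
  T vs Z: T wins 25–17.
  X vs S: S wins 23–19.
  X vs Z: Z wins 36–6.
  S vs Z: S wins 23–19.
Copeland scores (wins − losses):
  T: 3 − 0 = 3
  X: 0 − 3 = -3
  S: 2 − 1 = 1
  Z: 1 − 2 = -1
T has the best Copeland score.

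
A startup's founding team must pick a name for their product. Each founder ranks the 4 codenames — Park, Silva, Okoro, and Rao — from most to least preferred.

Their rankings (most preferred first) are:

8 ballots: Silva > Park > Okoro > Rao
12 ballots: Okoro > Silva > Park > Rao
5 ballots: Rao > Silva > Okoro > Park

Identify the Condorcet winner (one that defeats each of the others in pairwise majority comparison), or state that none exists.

Head-to-head results (25 voters total):
Park vs Silva: Silva wins 25–0.
Park vs Okoro: Okoro wins 17–8.
Park vs Rao: Park wins 20–5.
Silva vs Okoro: Silva wins 13–12.
Silva vs Rao: Silva wins 20–5.
Okoro vs Rao: Okoro wins 20–5.
Silva beats each rival — Park (25–0), Okoro (13–12), Rao (20–5) — so Silva is the Condorcet winner.

Silva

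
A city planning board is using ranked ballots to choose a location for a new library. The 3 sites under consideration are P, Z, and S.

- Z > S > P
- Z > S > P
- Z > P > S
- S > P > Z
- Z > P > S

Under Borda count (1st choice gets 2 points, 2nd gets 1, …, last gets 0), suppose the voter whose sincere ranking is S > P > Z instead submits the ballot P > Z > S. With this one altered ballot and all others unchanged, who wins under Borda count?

Borda totals with the altered ballot: P 4, Z 9, S 2.
The winner is unchanged: still Z.

Z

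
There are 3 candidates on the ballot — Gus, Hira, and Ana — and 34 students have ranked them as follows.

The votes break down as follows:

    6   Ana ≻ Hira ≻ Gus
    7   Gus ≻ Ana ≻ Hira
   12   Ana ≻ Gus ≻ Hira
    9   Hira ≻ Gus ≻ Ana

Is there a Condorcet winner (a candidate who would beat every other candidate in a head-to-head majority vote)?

Head-to-head results (34 voters total):
Gus vs Hira: Gus wins 19–15.
Gus vs Ana: Ana wins 18–16.
Hira vs Ana: Ana wins 25–9.
Ana beats each rival — Gus (18–16), Hira (25–9) — so Ana is the Condorcet winner.

Yes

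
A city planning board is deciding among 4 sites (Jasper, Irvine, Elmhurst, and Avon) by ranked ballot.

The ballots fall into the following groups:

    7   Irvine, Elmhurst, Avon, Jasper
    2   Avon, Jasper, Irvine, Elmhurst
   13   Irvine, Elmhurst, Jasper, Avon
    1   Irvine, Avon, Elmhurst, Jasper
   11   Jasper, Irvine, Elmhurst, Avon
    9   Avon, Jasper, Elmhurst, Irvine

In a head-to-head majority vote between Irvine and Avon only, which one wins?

Irvine

Ballots ranking Irvine above Avon: 7+13+1+11 = 32.
Ballots ranking Avon above Irvine: 2+9 = 11.
Irvine wins the head-to-head, 32–11.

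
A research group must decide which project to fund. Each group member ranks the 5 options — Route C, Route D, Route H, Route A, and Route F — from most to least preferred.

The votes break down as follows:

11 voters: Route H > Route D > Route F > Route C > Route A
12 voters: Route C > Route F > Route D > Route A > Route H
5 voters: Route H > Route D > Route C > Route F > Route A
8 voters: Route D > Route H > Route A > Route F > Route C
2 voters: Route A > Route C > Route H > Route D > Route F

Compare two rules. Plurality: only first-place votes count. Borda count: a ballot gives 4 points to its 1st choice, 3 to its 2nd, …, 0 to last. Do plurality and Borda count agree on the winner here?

No

Plurality first-place counts: Route C 12, Route D 8, Route H 16, Route A 2, Route F 0 → Route H.
Borda totals: Route C 75, Route D 106, Route H 92, Route A 36, Route F 71 → Route D.
The two rules disagree: plurality picks Route H, Borda picks Route D.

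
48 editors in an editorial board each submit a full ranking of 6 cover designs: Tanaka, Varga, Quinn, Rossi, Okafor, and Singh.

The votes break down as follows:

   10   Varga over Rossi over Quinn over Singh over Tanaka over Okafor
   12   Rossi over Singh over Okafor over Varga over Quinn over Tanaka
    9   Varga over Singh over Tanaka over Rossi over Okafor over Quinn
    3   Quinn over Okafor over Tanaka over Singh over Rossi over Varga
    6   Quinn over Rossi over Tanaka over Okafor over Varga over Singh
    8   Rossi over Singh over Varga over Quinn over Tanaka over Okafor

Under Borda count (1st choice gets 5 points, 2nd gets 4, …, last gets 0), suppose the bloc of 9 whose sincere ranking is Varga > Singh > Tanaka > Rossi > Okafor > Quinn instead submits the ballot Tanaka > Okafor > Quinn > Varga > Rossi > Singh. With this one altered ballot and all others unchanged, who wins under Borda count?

Borda totals with the altered ballot: Tanaka 90, Varga 122, Quinn 130, Rossi 176, Okafor 96, Singh 106.
The winner is unchanged: still Rossi.

Rossi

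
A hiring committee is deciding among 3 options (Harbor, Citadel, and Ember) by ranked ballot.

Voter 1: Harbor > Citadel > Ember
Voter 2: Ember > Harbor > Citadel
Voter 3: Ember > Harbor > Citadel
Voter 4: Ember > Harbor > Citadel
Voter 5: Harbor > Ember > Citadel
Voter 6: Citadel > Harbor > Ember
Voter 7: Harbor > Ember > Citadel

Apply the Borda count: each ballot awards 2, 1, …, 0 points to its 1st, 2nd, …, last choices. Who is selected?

Harbor

Borda scores:
  Harbor: 2 + 1 + 1 + 1 + 2 + 1 + 2 = 10
  Citadel: 1 + 0 + 0 + 0 + 0 + 2 + 0 = 3
  Ember: 0 + 2 + 2 + 2 + 1 + 0 + 1 = 8
Harbor has the highest total.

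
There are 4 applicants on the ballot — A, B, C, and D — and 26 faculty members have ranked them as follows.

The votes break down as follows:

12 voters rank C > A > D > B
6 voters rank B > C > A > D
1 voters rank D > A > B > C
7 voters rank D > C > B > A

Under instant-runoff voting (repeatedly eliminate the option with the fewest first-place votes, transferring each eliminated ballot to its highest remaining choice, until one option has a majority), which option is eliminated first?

A

Round 1: C 12, D 8, B 6, A 0. A has the fewest and is eliminated.
Round 2: C 12, D 8, B 6. B has the fewest and is eliminated.
Round 3: C 18, D 8. C has a majority.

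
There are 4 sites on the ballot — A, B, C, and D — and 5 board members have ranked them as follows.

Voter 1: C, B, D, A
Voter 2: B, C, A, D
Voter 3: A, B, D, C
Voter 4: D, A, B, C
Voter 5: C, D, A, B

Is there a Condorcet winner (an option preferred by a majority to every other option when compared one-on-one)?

No

Head-to-head results (5 voters total):
A vs B: A wins 3–2.
A vs C: C wins 3–2.
A vs D: D wins 3–2.
B vs C: B wins 3–2.
B vs D: B wins 3–2.
C vs D: C wins 3–2.
No candidate beats all others: A beats B beats C beats A, a majority cycle.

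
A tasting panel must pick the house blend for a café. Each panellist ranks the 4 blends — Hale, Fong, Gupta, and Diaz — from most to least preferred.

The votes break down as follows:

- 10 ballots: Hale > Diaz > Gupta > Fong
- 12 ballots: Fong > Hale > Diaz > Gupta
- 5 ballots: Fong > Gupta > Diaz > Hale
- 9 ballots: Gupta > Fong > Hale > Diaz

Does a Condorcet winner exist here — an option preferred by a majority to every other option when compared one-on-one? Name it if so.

Head-to-head results (36 voters total):
Hale vs Fong: Fong wins 26–10.
Hale vs Gupta: Hale wins 22–14.
Hale vs Diaz: Hale wins 31–5.
Fong vs Gupta: Gupta wins 19–17.
Fong vs Diaz: Fong wins 26–10.
Gupta vs Diaz: Diaz wins 22–14.
No candidate beats all others: Hale beats Gupta beats Fong beats Hale, a majority cycle.

No Condorcet winner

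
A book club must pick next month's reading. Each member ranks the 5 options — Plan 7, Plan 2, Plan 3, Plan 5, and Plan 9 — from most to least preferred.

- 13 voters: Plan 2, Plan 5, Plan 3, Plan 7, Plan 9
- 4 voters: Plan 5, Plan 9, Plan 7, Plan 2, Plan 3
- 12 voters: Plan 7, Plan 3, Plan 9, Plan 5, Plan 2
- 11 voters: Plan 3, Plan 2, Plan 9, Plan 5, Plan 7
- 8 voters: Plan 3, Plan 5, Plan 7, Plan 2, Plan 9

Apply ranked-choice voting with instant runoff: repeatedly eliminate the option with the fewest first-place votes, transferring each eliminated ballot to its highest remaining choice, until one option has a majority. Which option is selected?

Plan 3

Round 1: Plan 3 19, Plan 2 13, Plan 7 12, Plan 5 4, Plan 9 0. Plan 9 has the fewest and is eliminated.
Round 2: Plan 3 19, Plan 2 13, Plan 7 12, Plan 5 4. Plan 5 has the fewest and is eliminated.
Round 3: Plan 3 19, Plan 7 16, Plan 2 13. Plan 2 has the fewest and is eliminated.
Round 4: Plan 3 32, Plan 7 16. Plan 3 has a majority.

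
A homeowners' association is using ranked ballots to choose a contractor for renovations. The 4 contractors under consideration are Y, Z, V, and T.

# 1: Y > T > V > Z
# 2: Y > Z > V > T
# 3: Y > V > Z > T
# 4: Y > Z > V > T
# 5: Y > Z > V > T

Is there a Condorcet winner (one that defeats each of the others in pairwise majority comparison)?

Head-to-head results (5 voters total):
Y vs Z: Y wins 5–0.
Y vs V: Y wins 5–0.
Y vs T: Y wins 5–0.
Z vs V: Z wins 3–2.
Z vs T: Z wins 4–1.
V vs T: V wins 4–1.
Y beats each rival — Z (5–0), V (5–0), T (5–0) — so Y is the Condorcet winner.

Yes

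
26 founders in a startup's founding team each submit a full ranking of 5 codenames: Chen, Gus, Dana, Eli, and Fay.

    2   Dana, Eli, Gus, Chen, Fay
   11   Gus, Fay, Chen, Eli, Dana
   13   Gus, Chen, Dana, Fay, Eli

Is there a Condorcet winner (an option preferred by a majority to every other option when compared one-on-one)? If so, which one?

Head-to-head results (26 voters total):
Chen vs Gus: Gus wins 26–0.
Chen vs Dana: Chen wins 24–2.
Chen vs Eli: Chen wins 24–2.
Chen vs Fay: Chen wins 15–11.
Gus vs Dana: Gus wins 24–2.
Gus vs Eli: Gus wins 24–2.
Gus vs Fay: Gus wins 26–0.
Dana vs Eli: Dana wins 15–11.
Dana vs Fay: Dana wins 15–11.
Eli vs Fay: Fay wins 24–2.
Gus beats each rival — Chen (26–0), Dana (24–2), Eli (24–2), Fay (26–0) — so Gus is the Condorcet winner.

Gus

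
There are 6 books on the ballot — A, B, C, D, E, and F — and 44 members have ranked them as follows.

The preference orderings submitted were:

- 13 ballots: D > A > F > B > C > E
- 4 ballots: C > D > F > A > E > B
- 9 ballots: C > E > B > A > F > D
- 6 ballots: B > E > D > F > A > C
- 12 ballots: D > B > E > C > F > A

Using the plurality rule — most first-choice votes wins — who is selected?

D

First-place vote totals:
  A: 0
  B: 6
  C: 13
  D: 25
  E: 0
  F: 0
D has the most first-place votes.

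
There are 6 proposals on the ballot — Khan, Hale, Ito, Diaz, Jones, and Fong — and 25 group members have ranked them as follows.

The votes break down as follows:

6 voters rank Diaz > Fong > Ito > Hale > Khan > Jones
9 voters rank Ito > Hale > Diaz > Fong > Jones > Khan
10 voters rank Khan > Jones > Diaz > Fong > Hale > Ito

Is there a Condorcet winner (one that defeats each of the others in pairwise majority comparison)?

Head-to-head results (25 voters total):
Khan vs Hale: Hale wins 15–10.
Khan vs Ito: Ito wins 15–10.
Khan vs Diaz: Diaz wins 15–10.
Khan vs Jones: Khan wins 16–9.
Khan vs Fong: Fong wins 15–10.
Hale vs Ito: Ito wins 15–10.
Hale vs Diaz: Diaz wins 16–9.
Hale vs Jones: Hale wins 15–10.
Hale vs Fong: Fong wins 16–9.
Ito vs Diaz: Diaz wins 16–9.
Ito vs Jones: Ito wins 15–10.
Ito vs Fong: Fong wins 16–9.
Diaz vs Jones: Diaz wins 15–10.
Diaz vs Fong: Diaz wins 25–0.
Jones vs Fong: Fong wins 15–10.
Diaz beats each rival — Khan (15–10), Hale (16–9), Ito (16–9), Jones (15–10), Fong (25–0) — so Diaz is the Condorcet winner.

Yes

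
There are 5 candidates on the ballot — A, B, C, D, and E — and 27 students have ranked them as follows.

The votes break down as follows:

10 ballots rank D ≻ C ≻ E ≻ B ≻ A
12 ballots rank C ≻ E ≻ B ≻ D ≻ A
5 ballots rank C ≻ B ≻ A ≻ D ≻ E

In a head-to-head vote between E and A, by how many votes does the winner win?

Ballots ranking E above A: 10+12 = 22.
Ballots ranking A above E: 5.
E wins 22–5, a margin of 17.

17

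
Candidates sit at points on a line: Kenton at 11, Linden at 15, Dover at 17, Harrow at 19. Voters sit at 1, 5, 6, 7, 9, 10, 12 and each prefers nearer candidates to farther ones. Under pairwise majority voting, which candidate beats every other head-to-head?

With single-peaked preferences on a line, the Condorcet winner is the candidate closest to the median voter.
The median voter (position 7) is closest to Kenton at 11.
Check: Kenton vs Linden — voters closer to Kenton: 7 of 7.

Kenton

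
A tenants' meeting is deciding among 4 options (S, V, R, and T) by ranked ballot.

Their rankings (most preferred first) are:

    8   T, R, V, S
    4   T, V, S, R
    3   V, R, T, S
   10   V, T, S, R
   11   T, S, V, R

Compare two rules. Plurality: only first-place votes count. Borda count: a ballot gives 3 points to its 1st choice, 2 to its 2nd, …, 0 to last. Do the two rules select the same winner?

Yes

Plurality first-place counts: S 0, V 13, R 0, T 23 → T.
Borda totals: S 36, V 66, R 22, T 92 → T.
The two rules agree on T.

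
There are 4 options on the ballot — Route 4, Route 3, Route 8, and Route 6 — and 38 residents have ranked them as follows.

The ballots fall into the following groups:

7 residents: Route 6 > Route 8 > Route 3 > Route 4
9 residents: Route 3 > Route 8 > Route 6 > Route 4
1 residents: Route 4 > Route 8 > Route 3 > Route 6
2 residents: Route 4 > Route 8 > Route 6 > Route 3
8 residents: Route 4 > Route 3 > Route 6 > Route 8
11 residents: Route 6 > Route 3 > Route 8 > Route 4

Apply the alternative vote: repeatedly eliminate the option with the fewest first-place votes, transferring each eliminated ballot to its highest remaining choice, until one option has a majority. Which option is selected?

Route 6

Round 1: Route 6 18, Route 4 11, Route 3 9, Route 8 0. Route 8 has the fewest and is eliminated.
Round 2: Route 6 18, Route 4 11, Route 3 9. Route 3 has the fewest and is eliminated.
Round 3: Route 6 27, Route 4 11. Route 6 has a majority.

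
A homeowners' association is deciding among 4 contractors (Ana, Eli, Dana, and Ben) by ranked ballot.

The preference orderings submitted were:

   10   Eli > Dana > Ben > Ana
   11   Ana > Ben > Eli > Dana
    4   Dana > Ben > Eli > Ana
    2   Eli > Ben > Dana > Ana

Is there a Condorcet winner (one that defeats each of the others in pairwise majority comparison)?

No

Head-to-head results (27 voters total):
Ana vs Eli: Eli wins 16–11.
Ana vs Dana: Dana wins 16–11.
Ana vs Ben: Ben wins 16–11.
Eli vs Dana: Eli wins 23–4.
Eli vs Ben: Ben wins 15–12.
Dana vs Ben: Dana wins 14–13.
No candidate beats all others: Eli beats Dana beats Ben beats Eli, a majority cycle.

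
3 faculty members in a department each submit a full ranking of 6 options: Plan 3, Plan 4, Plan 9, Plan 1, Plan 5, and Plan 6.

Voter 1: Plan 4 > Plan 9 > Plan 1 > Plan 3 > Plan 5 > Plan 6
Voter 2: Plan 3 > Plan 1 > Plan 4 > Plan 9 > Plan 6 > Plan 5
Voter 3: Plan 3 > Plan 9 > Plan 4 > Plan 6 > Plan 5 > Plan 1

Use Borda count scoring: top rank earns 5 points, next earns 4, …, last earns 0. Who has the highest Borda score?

Plan 3

Borda scores:
  Plan 3: 2 + 5 + 5 = 12
  Plan 4: 5 + 3 + 3 = 11
  Plan 9: 4 + 2 + 4 = 10
  Plan 1: 3 + 4 + 0 = 7
  Plan 5: 1 + 0 + 1 = 2
  Plan 6: 0 + 1 + 2 = 3
Plan 3 has the highest total.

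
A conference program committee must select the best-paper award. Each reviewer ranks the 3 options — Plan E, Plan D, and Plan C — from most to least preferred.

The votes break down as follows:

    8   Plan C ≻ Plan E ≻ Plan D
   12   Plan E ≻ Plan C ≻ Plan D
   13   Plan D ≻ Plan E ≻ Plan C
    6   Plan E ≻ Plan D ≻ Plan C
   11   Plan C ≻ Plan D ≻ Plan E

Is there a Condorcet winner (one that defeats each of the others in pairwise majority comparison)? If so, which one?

Plan E

Head-to-head results (50 voters total):
Plan E vs Plan D: Plan E wins 26–24.
Plan E vs Plan C: Plan E wins 31–19.
Plan D vs Plan C: Plan C wins 31–19.
Plan E beats each rival — Plan D (26–24), Plan C (31–19) — so Plan E is the Condorcet winner.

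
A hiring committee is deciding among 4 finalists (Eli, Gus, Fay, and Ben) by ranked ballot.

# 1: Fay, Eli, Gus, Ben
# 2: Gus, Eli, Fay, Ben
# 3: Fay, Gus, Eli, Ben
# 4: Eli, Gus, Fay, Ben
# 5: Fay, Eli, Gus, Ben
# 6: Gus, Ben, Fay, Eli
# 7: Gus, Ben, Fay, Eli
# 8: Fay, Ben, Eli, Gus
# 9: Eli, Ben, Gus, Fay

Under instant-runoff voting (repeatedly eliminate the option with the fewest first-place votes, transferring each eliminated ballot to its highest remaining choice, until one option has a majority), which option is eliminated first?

Round 1: Fay 4, Gus 3, Eli 2, Ben 0. Ben has the fewest and is eliminated.
Round 2: Fay 4, Gus 3, Eli 2. Eli has the fewest and is eliminated.
Round 3: Gus 5, Fay 4. Gus has a majority.

Ben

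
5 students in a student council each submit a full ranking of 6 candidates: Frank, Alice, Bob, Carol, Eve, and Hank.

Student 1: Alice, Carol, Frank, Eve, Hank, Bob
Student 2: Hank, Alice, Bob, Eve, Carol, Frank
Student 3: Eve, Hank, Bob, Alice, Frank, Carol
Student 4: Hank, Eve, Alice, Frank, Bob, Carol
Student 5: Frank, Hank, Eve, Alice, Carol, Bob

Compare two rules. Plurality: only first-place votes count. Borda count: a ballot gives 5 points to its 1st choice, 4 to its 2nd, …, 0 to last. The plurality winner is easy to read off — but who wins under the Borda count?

Plurality first-place counts: Frank 1, Alice 1, Bob 0, Carol 0, Eve 1, Hank 2 → Hank.
Borda totals: Frank 11, Alice 16, Bob 7, Carol 6, Eve 16, Hank 19 → Hank.

Hank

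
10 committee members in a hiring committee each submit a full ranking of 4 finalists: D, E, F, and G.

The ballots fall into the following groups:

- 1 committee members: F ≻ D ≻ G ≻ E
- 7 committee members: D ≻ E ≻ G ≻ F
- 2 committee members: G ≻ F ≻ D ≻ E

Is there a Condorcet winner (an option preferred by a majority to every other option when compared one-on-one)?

Head-to-head results (10 voters total):
D vs E: D wins 10–0.
D vs F: D wins 7–3.
D vs G: D wins 8–2.
E vs F: E wins 7–3.
E vs G: E wins 7–3.
F vs G: G wins 9–1.
D beats each rival — E (10–0), F (7–3), G (8–2) — so D is the Condorcet winner.

Yes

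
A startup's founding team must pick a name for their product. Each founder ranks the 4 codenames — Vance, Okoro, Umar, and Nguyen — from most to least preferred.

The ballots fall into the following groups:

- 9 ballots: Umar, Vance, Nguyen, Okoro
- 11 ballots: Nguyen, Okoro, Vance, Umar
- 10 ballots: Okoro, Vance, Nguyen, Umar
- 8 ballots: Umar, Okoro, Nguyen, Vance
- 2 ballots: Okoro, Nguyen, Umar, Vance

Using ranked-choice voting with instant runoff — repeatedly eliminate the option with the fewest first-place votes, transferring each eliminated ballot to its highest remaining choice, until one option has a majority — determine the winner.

Round 1: Umar 17, Okoro 12, Nguyen 11, Vance 0. Vance has the fewest and is eliminated.
Round 2: Umar 17, Okoro 12, Nguyen 11. Nguyen has the fewest and is eliminated.
Round 3: Okoro 23, Umar 17. Okoro has a majority.

Okoro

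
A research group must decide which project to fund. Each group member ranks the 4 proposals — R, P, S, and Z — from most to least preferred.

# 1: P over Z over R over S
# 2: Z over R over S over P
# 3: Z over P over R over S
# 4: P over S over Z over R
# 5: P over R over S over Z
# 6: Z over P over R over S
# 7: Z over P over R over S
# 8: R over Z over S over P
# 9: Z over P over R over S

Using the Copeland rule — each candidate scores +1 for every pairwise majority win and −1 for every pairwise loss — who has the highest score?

Z

Pairwise results:
  R vs P: P wins 7–2.
  R vs S: R wins 8–1.
  R vs Z: Z wins 7–2.
  P vs S: P wins 7–2.
  P vs Z: Z wins 6–3.
  S vs Z: Z wins 7–2.
Copeland scores (wins − losses):
  R: 1 − 2 = -1
  P: 2 − 1 = 1
  S: 0 − 3 = -3
  Z: 3 − 0 = 3
Z has the best Copeland score.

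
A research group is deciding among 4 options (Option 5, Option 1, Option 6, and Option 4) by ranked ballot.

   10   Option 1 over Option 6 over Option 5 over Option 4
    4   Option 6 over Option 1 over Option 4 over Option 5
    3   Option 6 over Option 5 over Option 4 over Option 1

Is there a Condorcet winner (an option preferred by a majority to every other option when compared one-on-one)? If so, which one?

Option 1

Head-to-head results (17 voters total):
Option 5 vs Option 1: Option 1 wins 14–3.
Option 5 vs Option 6: Option 6 wins 17–0.
Option 5 vs Option 4: Option 5 wins 13–4.
Option 1 vs Option 6: Option 1 wins 10–7.
Option 1 vs Option 4: Option 1 wins 14–3.
Option 6 vs Option 4: Option 6 wins 17–0.
Option 1 beats each rival — Option 5 (14–3), Option 6 (10–7), Option 4 (14–3) — so Option 1 is the Condorcet winner.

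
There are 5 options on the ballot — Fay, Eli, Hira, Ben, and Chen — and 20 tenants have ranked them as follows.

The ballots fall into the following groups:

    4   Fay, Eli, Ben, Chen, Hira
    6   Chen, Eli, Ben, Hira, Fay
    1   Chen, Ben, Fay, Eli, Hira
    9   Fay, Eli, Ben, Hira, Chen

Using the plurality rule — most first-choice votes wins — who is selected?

First-place vote totals:
  Fay: 13
  Eli: 0
  Hira: 0
  Ben: 0
  Chen: 7
Fay has the most first-place votes.

Fay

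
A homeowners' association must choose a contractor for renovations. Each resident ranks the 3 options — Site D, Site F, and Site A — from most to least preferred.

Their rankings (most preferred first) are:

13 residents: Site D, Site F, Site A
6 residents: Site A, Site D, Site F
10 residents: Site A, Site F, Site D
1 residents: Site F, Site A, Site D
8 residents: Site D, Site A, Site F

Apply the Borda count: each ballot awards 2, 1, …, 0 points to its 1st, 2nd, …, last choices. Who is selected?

Site D

Borda scores:
  Site D: 13·2 + 6·1 + 10·0 + 0 + 8·2 = 48
  Site F: 13·1 + 6·0 + 10·1 + 2 + 8·0 = 25
  Site A: 13·0 + 6·2 + 10·2 + 1 + 8·1 = 41
Site D has the highest total.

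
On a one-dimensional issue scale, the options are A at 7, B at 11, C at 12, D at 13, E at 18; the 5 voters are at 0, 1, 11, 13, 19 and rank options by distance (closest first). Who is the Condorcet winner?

B

With single-peaked preferences on a line, the Condorcet winner is the candidate closest to the median voter.
The median voter (position 11) is closest to B at 11.
Check: B vs A — voters closer to B: 3 of 5.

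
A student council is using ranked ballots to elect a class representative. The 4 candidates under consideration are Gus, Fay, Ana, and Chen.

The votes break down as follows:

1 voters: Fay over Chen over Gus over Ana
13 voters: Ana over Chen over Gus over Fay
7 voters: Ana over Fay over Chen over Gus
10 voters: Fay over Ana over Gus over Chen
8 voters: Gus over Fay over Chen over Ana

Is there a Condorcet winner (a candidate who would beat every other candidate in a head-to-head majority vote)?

Yes

Head-to-head results (39 voters total):
Gus vs Fay: Gus wins 21–18.
Gus vs Ana: Ana wins 30–9.
Gus vs Chen: Chen wins 21–18.
Fay vs Ana: Ana wins 20–19.
Fay vs Chen: Fay wins 26–13.
Ana vs Chen: Ana wins 30–9.
Ana beats each rival — Gus (30–9), Fay (20–19), Chen (30–9) — so Ana is the Condorcet winner.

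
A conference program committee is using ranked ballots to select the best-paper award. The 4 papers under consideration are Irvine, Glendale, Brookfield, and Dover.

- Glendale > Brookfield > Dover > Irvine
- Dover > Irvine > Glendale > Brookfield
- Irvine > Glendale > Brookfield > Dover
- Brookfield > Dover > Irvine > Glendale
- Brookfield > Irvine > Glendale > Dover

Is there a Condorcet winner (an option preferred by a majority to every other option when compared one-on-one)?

Head-to-head results (5 voters total):
Irvine vs Glendale: Irvine wins 4–1.
Irvine vs Brookfield: Brookfield wins 3–2.
Irvine vs Dover: Dover wins 3–2.
Glendale vs Brookfield: Glendale wins 3–2.
Glendale vs Dover: Glendale wins 3–2.
Brookfield vs Dover: Brookfield wins 4–1.
No candidate beats all others: Irvine beats Glendale beats Brookfield beats Irvine, a majority cycle.

No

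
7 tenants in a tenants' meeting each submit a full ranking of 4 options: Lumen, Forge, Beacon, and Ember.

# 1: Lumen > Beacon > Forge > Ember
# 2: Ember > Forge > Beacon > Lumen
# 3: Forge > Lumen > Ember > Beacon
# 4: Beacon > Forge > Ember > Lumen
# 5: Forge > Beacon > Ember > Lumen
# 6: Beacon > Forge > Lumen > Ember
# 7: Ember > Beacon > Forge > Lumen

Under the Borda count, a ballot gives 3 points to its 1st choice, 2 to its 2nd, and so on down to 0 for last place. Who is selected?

Borda scores:
  Lumen: 3 + 0 + 2 + 0 + 0 + 1 + 0 = 6
  Forge: 1 + 2 + 3 + 2 + 3 + 2 + 1 = 14
  Beacon: 2 + 1 + 0 + 3 + 2 + 3 + 2 = 13
  Ember: 0 + 3 + 1 + 1 + 1 + 0 + 3 = 9
Forge has the highest total.

Forge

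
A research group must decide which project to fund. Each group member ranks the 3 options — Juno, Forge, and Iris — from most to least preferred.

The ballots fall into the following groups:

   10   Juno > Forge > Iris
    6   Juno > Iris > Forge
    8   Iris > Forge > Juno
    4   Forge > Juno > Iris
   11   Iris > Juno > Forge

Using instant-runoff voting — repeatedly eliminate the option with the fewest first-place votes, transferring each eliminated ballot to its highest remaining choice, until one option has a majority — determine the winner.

Juno

Round 1: Iris 19, Juno 16, Forge 4. Forge has the fewest and is eliminated.
Round 2: Juno 20, Iris 19. Juno has a majority.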